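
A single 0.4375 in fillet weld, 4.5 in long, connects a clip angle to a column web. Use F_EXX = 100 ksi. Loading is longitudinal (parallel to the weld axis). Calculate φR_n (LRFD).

Effective throat t_e = 0.707 × 0.4375 = 0.3093 in.
Total length L = 4.5 in; A_we = 0.3093 × 4.5 = 1.392 in².
F_nw = 0.6 F_EXX = 0.6 × 100 = 60 ksi.
φR_n = 0.75 × 60 × 1.392 = 62.64 kip.

φR_n ≈ 62.6 kip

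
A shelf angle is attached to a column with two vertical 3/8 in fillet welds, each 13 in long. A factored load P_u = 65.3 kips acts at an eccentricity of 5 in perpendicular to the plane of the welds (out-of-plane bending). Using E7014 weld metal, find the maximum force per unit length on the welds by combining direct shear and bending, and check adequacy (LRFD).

f_max ≈ 6.32 kip/in; adequate

E70XX → F_EXX = 70 ksi.
L_w = 2 × 13 = 26 in; section modulus (unit throat) S = 2 × L²/6 = 56.33 in².
Direct shear f_v = P/L_w = 65.3/26 = 2.512 kip/in.
Moment M = P × e = 65.3 × 5 = 326.5 kip·in; bending f_b = M/S = 5.796 kip/in.
f_max = √(f_v² + f_b²) = √(2.512² + 5.796²) = 6.317 kip/in.
φr_n = 0.75 × 0.6 × 70 × (0.707 × 0.375) = 8.351 kip/in → adequate.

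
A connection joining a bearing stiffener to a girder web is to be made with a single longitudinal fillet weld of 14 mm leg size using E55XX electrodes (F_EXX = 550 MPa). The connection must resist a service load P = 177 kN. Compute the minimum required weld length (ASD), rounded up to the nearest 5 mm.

Throat t_e = 0.707 × 14 = 9.898 mm.
r_n/Ω = (0.6 × 550 × 9.898) / 2.0 = 1633 N/mm = 1.633 kN/mm.
L_req = P / (r_n/Ω) = 177 / 1.633 = 108.4 mm total.
Round up → use L = 110 mm.

L = 110 mm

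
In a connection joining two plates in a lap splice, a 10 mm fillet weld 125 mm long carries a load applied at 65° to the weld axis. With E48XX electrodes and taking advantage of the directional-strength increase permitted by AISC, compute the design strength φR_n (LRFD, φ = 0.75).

φR_n ≈ 273 kN

E48XX → F_EXX = 480 MPa.
t_e = 0.707 × 10 = 7.07 mm; A_we = 7.07 × 125 = 883.7 mm².
Directional factor: 1.0 + 0.5 sin^1.5(65°) = 1.431.
F_nw = 0.6 × 480 × 1.431 = 412.2 MPa.
φR_n = 0.75 × 412.2 × 883.7 × 10⁻³ = 273.2 kN.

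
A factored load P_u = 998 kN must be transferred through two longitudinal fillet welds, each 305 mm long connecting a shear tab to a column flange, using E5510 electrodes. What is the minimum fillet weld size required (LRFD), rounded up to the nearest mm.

E55XX → F_EXX = 550 MPa.
Total weld length L = 610 mm.
Required throat t_e = P_u / (φ × 0.6 F_EXX × L) = 998 / (0.75 × 0.6 × 550 × 610 × 10⁻³) = 6.61 mm.
Required leg w = t_e / 0.707 = 9.35 mm → use 10 mm.

w = 10 mm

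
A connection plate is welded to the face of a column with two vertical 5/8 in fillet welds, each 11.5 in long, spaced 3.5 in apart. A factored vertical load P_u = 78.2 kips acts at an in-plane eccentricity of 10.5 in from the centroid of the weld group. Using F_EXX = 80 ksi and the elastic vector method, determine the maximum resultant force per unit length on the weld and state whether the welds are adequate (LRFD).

Total weld length L_w = 23 in. Treat welds as unit-width lines.
Polar moment about centroid: J = 2[d³/12 + d(b/2)²] = 2[11.5³/12 + 11.5×1.75²] = 323.9 in³.
Direct shear f_v = P/L_w = 78.2 / 23 = 3.4 kip/in (vertical).
Torsion M = P·e = 78.2 × 10.5 = 821.1 kip·in.
Critical point at (x, y) = (1.75, 5.75) from centroid. f_tx = M·y/J = 14.58 kip/in; f_ty = M·x/J = 4.436 kip/in.
Resultant f_max = √[f_tx² + (f_v + f_ty)²] = √[14.58² + (3.4 + 4.436)²] = 16.55 kip/in.
Capacity per unit length: φr_n = 0.75 × 0.6 × 80 × (0.707 × 0.625) = 15.91 kip/in.
16.55 > 15.91 → NOT adequate.

f_max ≈ 16.5 kip/in; NOT adequate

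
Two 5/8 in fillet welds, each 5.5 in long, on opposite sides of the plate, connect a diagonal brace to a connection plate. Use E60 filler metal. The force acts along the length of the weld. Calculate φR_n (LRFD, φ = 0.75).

E60XX → F_EXX = 60 ksi.
Effective throat t_e = 0.707 × 0.625 = 0.4419 in.
Total length L = 11 in; A_we = 0.4419 × 11 = 4.861 in².
F_nw = 0.6 F_EXX = 0.6 × 60 = 36 ksi.
φR_n = 0.75 × 36 × 4.861 = 131.2 kip.

φR_n ≈ 131 kip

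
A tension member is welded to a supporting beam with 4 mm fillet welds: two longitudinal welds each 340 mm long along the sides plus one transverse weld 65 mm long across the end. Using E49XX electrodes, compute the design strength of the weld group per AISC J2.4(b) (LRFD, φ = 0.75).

E49XX → F_EXX = 490 MPa.
t_e = 0.707 × 4 = 2.828 mm.
R_nwl = 0.6 × 490 × 2.828 × 680 × 10⁻³ = 565.4 kN (longitudinal, 2 welds).
R_nwt = 0.6 × 490 × 2.828 × 65 × 10⁻³ = 54.04 kN (transverse, base value).
(i) R_nwl + R_nwt = 619.4 kN; (ii) 0.85 R_nwl + 1.5 R_nwt = 561.6 kN.
R_n = max = 619.4 kN [governs: (i)]; φR_n = 464.6 kN.

φR_n ≈ 465 kN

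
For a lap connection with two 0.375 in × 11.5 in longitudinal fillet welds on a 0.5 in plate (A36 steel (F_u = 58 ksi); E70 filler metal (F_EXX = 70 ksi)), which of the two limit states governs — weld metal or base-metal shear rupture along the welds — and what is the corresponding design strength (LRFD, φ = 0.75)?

φR_n ≈ 192 kips (weld metal governs)

t_e = 0.707 × 0.375 = 0.2651 in; L = 23 in.
Weld metal: φR_n = 0.75 × 0.6 × 70 × 0.2651 × 23 = 192.1 kips.
Base metal (shear rupture): φR_n = 0.75 × 0.6 × 58 × 0.5 × 23 = 300.1 kips.
Governing: weld metal.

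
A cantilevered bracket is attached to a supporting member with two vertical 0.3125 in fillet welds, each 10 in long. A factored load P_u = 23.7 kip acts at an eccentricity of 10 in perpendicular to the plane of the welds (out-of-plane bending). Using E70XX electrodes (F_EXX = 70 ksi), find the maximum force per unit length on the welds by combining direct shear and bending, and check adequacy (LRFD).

L_w = 2 × 10 = 20 in; section modulus (unit throat) S = 2 × L²/6 = 33.33 in².
Direct shear f_v = P/L_w = 23.7/20 = 1.185 kip/in.
Moment M = P × e = 23.7 × 10 = 237 kip·in; bending f_b = M/S = 7.11 kip/in.
f_max = √(f_v² + f_b²) = √(1.185² + 7.11²) = 7.208 kip/in.
φr_n = 0.75 × 0.6 × 70 × (0.707 × 0.3125) = 6.96 kip/in → NOT adequate.

f_max ≈ 7.21 kip/in; NOT adequate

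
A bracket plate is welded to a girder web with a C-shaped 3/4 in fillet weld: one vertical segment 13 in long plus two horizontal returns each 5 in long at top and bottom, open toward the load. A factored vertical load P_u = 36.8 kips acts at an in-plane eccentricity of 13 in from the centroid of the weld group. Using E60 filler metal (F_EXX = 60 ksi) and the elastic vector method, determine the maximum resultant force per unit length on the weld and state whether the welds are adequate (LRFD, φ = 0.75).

f_max ≈ 6.46 kip/in; adequate

Total weld length L_w = 23 in. Treat welds as unit-width lines.
Centroid: x̄ = 2×5×2.5 / 23 = 1.087 in from the vertical weld.
Polar moment about centroid: J = I_x + I_y = [13³/12 + 2×5×6.5²] + [13×1.087² + 2(5³/12 + 5×1.413²)] = 661.7 in³.
Direct shear f_v = P/L_w = 36.8 / 23 = 1.6 kip/in (vertical).
Torsion M = P·e = 36.8 × 13 = 478.4 kip·in.
Critical point at (x, y) = (3.913, 6.5) from centroid. f_tx = M·y/J = 4.699 kip/in; f_ty = M·x/J = 2.829 kip/in.
Resultant f_max = √[f_tx² + (f_v + f_ty)²] = √[4.699² + (1.6 + 2.829)²] = 6.457 kip/in.
Capacity per unit length: φr_n = 0.75 × 0.6 × 60 × (0.707 × 0.75) = 14.32 kip/in.
6.457 ≤ 14.32 → adequate.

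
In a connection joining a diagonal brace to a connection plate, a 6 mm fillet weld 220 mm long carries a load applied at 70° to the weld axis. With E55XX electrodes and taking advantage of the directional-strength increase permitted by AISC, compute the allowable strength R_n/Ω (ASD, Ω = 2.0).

R_n/Ω ≈ 224 kN

E55XX → F_EXX = 550 MPa.
t_e = 0.707 × 6 = 4.242 mm; A_we = 4.242 × 220 = 933.2 mm².
Directional factor: 1.0 + 0.5 sin^1.5(70°) = 1.455.
F_nw = 0.6 × 550 × 1.455 = 480.3 MPa.
R_n/Ω = (480.3 × 933.2) / 2.0 × 10⁻³ = 224.1 kN.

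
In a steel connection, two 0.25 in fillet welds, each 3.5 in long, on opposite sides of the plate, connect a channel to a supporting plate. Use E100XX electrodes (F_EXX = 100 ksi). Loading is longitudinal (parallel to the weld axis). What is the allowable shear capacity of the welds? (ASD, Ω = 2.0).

Effective throat t_e = 0.707 × 0.25 = 0.1767 in.
Total length L = 7 in; A_we = 0.1767 × 7 = 1.237 in².
F_nw = 0.6 F_EXX = 0.6 × 100 = 60 ksi.
R_n = 60 × 1.237 = 74.23 kip; R_n/Ω = 74.23/2.0 = 37.12 kip.

R_n/Ω ≈ 37.1 kip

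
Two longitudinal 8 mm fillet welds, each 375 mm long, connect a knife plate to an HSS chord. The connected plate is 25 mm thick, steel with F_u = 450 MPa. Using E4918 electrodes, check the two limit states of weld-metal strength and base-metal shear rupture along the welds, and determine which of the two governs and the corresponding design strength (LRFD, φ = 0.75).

E49XX → F_EXX = 490 MPa.
t_e = 0.707 × 8 = 5.656 mm; L = 750 mm.
Weld metal: φR_n = 0.75 × 0.6 × 490 × 5.656 × 750 × 10⁻³ = 935.4 kN.
Base metal (shear rupture): φR_n = 0.75 × 0.6 × 450 × 25 × 750 × 10⁻³ = 3797 kN.
Governing: weld metal.

φR_n ≈ 935 kN (weld metal governs)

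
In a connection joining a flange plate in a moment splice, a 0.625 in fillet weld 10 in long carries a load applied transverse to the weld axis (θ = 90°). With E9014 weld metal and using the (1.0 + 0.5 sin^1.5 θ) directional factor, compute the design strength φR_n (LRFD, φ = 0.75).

E90XX → F_EXX = 90 ksi.
t_e = 0.707 × 0.625 = 0.4419 in; A_we = 0.4419 × 10 = 4.419 in².
Directional factor: 1.0 + 0.5 sin^1.5(90°) = 1.5.
F_nw = 0.6 × 90 × 1.5 = 81 ksi.
φR_n = 0.75 × 81 × 4.419 = 268.4 kips.

φR_n ≈ 268 kips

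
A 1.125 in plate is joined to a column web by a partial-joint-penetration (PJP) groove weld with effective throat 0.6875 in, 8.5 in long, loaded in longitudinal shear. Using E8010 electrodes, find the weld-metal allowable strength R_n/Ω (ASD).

R_n/Ω ≈ 140 kips

E80XX → F_EXX = 80 ksi.
Effective throat (given) t_e = 0.6875 in.
A_we = 0.6875 × 8.5 = 5.844 in².
F_nw = 0.6 F_EXX = 48 ksi.
R_n/Ω = (48 × 5.844) / 2.0 = 140.2 kips.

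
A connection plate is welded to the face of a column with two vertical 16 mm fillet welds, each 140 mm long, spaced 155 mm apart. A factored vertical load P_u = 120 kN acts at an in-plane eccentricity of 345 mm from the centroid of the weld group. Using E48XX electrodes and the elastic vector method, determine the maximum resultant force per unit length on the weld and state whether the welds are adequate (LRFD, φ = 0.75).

E48XX → F_EXX = 480 MPa.
Total weld length L_w = 280 mm. Treat welds as unit-width lines.
Polar moment about centroid: J = 2[d³/12 + d(b/2)²] = 2[140³/12 + 140×77.5²] = 2139000 mm³.
Direct shear f_v = P/L_w = 120×10³ / 280 = 428.6 N/mm (vertical).
Torsion M = P·e = 120×10³ × 345 = 41400000 N·mm.
Critical point at (x, y) = (77.5, 70) from centroid. f_tx = M·y/J = 1355 N/mm; f_ty = M·x/J = 1500 N/mm.
Resultant f_max = √[f_tx² + (f_v + f_ty)²] = √[1355² + (428.6 + 1500)²] = 2357 N/mm.
Capacity per unit length: φr_n = 0.75 × 0.6 × 480 × (0.707 × 16) = 2443 N/mm.
2357 ≤ 2443 → adequate.

f_max ≈ 2360 N/mm; adequate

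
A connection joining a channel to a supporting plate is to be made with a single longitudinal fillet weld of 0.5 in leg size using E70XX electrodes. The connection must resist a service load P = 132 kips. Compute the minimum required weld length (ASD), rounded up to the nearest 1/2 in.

L = 18 in

E70XX → F_EXX = 70 ksi.
Throat t_e = 0.707 × 0.5 = 0.3535 in.
r_n/Ω = (0.6 × 70 × 0.3535) / 2.0 = 7.423 kip/in.
L_req = P / (r_n/Ω) = 132 / 7.423 = 17.78 in total.
Round up → use L = 18 in.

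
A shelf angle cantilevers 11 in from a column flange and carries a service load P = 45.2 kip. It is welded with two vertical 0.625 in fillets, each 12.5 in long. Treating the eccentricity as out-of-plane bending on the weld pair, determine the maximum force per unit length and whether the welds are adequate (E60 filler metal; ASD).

E60XX → F_EXX = 60 ksi.
L_w = 2 × 12.5 = 25 in; section modulus (unit throat) S = 2 × L²/6 = 52.08 in².
Direct shear f_v = P/L_w = 45.2/25 = 1.808 kip/in.
Moment M = P × e = 45.2 × 11 = 497.2 kip·in; bending f_b = M/S = 9.546 kip/in.
f_max = √(f_v² + f_b²) = √(1.808² + 9.546²) = 9.716 kip/in.
r_n/Ω = (1/2.0) × 0.6 × 60 × (0.707 × 0.625) = 7.954 kip/in → NOT adequate.

f_max ≈ 9.72 kip/in; NOT adequate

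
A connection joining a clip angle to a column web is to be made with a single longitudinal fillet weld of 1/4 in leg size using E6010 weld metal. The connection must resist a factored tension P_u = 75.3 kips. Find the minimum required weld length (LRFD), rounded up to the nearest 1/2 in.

L = 16 in

E60XX → F_EXX = 60 ksi.
Throat t_e = 0.707 × 0.25 = 0.1767 in.
φr_n = 0.75 × 0.6 × 60 × 0.1767 = 4.772 kips/in.
L_req = P_u / φr_n = 75.3 / 4.772 = 15.78 in total.
Round up → use L = 16 in.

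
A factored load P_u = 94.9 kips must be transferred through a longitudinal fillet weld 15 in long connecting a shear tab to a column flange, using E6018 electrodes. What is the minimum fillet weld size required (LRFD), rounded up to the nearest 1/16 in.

E60XX → F_EXX = 60 ksi.
Total weld length L = 15 in.
Required throat t_e = P_u / (φ × 0.6 F_EXX × L) = 94.9 / (0.75 × 0.6 × 60 × 15) = 0.2343 in.
Required leg w = t_e / 0.707 = 0.3314 in → use 3/8 in.

w = 3/8 in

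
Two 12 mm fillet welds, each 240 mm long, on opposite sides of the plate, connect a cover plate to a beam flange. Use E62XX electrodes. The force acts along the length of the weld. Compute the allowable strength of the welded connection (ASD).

E62XX → F_EXX = 620 MPa.
Effective throat t_e = 0.707 × 12 = 8.484 mm.
Total length L = 480 mm; A_we = 8.484 × 480 = 4072 mm².
F_nw = 0.6 F_EXX = 0.6 × 620 = 372 MPa.
R_n = 372 × 4072 × 10⁻³ = 1515 kN; R_n/Ω = 1515/2.0 = 757.5 kN.

R_n/Ω ≈ 757 kN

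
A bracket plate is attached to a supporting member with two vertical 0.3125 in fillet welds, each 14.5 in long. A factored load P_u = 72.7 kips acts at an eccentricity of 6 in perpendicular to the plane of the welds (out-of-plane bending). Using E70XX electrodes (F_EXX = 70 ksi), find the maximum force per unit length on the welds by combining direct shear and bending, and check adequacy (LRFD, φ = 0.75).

f_max ≈ 6.71 kip/in; adequate

L_w = 2 × 14.5 = 29 in; section modulus (unit throat) S = 2 × L²/6 = 70.08 in².
Direct shear f_v = P/L_w = 72.7/29 = 2.507 kip/in.
Moment M = P × e = 72.7 × 6 = 436.2 kip·in; bending f_b = M/S = 6.224 kip/in.
f_max = √(f_v² + f_b²) = √(2.507² + 6.224²) = 6.71 kip/in.
φr_n = 0.75 × 0.6 × 70 × (0.707 × 0.3125) = 6.96 kip/in → adequate.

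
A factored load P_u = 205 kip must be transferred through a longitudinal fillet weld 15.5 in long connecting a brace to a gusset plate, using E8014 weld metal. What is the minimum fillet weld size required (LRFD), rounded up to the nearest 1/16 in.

w = 9/16 in

E80XX → F_EXX = 80 ksi.
Total weld length L = 15.5 in.
Required throat t_e = P_u / (φ × 0.6 F_EXX × L) = 205 / (0.75 × 0.6 × 80 × 15.5) = 0.3674 in.
Required leg w = t_e / 0.707 = 0.5196 in → use 9/16 in.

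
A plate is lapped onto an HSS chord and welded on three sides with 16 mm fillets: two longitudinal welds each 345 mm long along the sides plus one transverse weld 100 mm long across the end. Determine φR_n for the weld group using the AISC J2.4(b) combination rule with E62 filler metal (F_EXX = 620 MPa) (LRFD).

φR_n ≈ 2490 kN

t_e = 0.707 × 16 = 11.31 mm.
R_nwl = 0.6 × 620 × 11.31 × 690 × 10⁻³ = 2904 kN (longitudinal, 2 welds).
R_nwt = 0.6 × 620 × 11.31 × 100 × 10⁻³ = 420.8 kN (transverse, base value).
(i) R_nwl + R_nwt = 3324 kN; (ii) 0.85 R_nwl + 1.5 R_nwt = 3099 kN.
R_n = max = 3324 kN [governs: (i)]; φR_n = 2493 kN.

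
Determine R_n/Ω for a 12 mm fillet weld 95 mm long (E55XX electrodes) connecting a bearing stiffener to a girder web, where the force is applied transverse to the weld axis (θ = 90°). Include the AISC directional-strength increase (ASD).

E55XX → F_EXX = 550 MPa.
t_e = 0.707 × 12 = 8.484 mm; A_we = 8.484 × 95 = 806 mm².
Directional factor: 1.0 + 0.5 sin^1.5(90°) = 1.5.
F_nw = 0.6 × 550 × 1.5 = 495 MPa.
R_n/Ω = (495 × 806) / 2.0 × 10⁻³ = 199.5 kN.

R_n/Ω ≈ 199 kN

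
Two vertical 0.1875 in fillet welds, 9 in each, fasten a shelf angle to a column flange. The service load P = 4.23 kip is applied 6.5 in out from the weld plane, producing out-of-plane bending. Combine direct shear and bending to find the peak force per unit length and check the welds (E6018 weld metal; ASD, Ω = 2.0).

E60XX → F_EXX = 60 ksi.
L_w = 2 × 9 = 18 in; section modulus (unit throat) S = 2 × L²/6 = 27 in².
Direct shear f_v = P/L_w = 4.23/18 = 0.235 kip/in.
Moment M = P × e = 4.23 × 6.5 = 27.495 kip·in; bending f_b = M/S = 1.018 kip/in.
f_max = √(f_v² + f_b²) = √(0.235² + 1.018²) = 1.045 kip/in.
r_n/Ω = (1/2.0) × 0.6 × 60 × (0.707 × 0.1875) = 2.386 kip/in → adequate.

f_max ≈ 1.05 kip/in; adequate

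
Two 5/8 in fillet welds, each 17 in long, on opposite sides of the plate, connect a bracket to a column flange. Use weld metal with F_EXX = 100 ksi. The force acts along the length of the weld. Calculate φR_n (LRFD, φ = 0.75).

Effective throat t_e = 0.707 × 0.625 = 0.4419 in.
Total length L = 34 in; A_we = 0.4419 × 34 = 15.02 in².
F_nw = 0.6 F_EXX = 0.6 × 100 = 60 ksi.
φR_n = 0.75 × 60 × 15.02 = 676.1 kips.

φR_n ≈ 676 kips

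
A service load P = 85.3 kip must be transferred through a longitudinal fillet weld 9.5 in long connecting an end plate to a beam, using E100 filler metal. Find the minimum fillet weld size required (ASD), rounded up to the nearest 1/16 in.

w = 7/16 in

E100XX → F_EXX = 100 ksi.
Total weld length L = 9.5 in.
Required throat t_e = P × Ω / (0.6 F_EXX × L) = 85.3 × 2.0 / (0.6 × 100 × 9.5) = 0.2993 in.
Required leg w = t_e / 0.707 = 0.4233 in → use 7/16 in.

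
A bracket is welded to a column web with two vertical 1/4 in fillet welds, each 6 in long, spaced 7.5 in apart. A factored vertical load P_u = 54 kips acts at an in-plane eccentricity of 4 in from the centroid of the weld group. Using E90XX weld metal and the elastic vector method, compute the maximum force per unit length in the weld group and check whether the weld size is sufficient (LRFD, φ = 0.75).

E90XX → F_EXX = 90 ksi.
Total weld length L_w = 12 in. Treat welds as unit-width lines.
Polar moment about centroid: J = 2[d³/12 + d(b/2)²] = 2[6³/12 + 6×3.75²] = 204.8 in³.
Direct shear f_v = P/L_w = 54 / 12 = 4.5 kip/in (vertical).
Torsion M = P·e = 54 × 4 = 216 kip·in.
Critical point at (x, y) = (3.75, 3) from centroid. f_tx = M·y/J = 3.165 kip/in; f_ty = M·x/J = 3.956 kip/in.
Resultant f_max = √[f_tx² + (f_v + f_ty)²] = √[3.165² + (4.5 + 3.956)²] = 9.029 kip/in.
Capacity per unit length: φr_n = 0.75 × 0.6 × 90 × (0.707 × 0.25) = 7.158 kip/in.
9.029 > 7.158 → NOT adequate.

f_max ≈ 9.03 kip/in; NOT adequate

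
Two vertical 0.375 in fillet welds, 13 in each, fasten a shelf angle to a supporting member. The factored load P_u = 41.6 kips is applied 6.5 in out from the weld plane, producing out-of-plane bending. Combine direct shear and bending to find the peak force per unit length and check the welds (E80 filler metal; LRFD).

f_max ≈ 5.06 kip/in; adequate

E80XX → F_EXX = 80 ksi.
L_w = 2 × 13 = 26 in; section modulus (unit throat) S = 2 × L²/6 = 56.33 in².
Direct shear f_v = P/L_w = 41.6/26 = 1.6 kip/in.
Moment M = P × e = 41.6 × 6.5 = 270.4 kip·in; bending f_b = M/S = 4.8 kip/in.
f_max = √(f_v² + f_b²) = √(1.6² + 4.8²) = 5.06 kip/in.
φr_n = 0.75 × 0.6 × 80 × (0.707 × 0.375) = 9.544 kip/in → adequate.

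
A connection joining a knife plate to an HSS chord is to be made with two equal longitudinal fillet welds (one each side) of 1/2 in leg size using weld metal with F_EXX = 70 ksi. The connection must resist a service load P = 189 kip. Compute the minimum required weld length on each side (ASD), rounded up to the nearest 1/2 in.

L = 13 in on each side

Throat t_e = 0.707 × 0.5 = 0.3535 in.
r_n/Ω = (0.6 × 70 × 0.3535) / 2.0 = 7.423 kip/in.
L_req = P / (r_n/Ω) = 189 / 7.423 = 25.46 in total.
Per side: 25.46 / 2 = 12.73 in.
Round up → use L = 13 in on each side.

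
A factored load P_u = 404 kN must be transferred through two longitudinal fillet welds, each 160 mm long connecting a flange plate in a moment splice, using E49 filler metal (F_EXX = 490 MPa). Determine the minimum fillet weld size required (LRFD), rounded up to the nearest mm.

w = 9 mm

Total weld length L = 320 mm.
Required throat t_e = P_u / (φ × 0.6 F_EXX × L) = 404 / (0.75 × 0.6 × 490 × 320 × 10⁻³) = 5.726 mm.
Required leg w = t_e / 0.707 = 8.098 mm → use 9 mm.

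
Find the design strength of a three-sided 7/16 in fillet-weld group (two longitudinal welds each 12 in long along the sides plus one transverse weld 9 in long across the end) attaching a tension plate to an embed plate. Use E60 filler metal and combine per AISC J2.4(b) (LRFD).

E60XX → F_EXX = 60 ksi.
t_e = 0.707 × 0.4375 = 0.3093 in.
R_nwl = 0.6 × 60 × 0.3093 × 24 = 267.2 kip (longitudinal, 2 welds).
R_nwt = 0.6 × 60 × 0.3093 × 9 = 100.2 kip (transverse, base value).
(i) R_nwl + R_nwt = 367.5 kip; (ii) 0.85 R_nwl + 1.5 R_nwt = 377.5 kip.
R_n = max = 377.5 kip [governs: (ii)]; φR_n = 283.1 kip.

φR_n ≈ 283 kip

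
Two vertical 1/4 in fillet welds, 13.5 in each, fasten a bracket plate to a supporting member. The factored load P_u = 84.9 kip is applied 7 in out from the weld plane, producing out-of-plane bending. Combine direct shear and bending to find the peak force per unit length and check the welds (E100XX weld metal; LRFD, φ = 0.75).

E100XX → F_EXX = 100 ksi.
L_w = 2 × 13.5 = 27 in; section modulus (unit throat) S = 2 × L²/6 = 60.75 in².
Direct shear f_v = P/L_w = 84.9/27 = 3.144 kip/in.
Moment M = P × e = 84.9 × 7 = 594.3 kip·in; bending f_b = M/S = 9.783 kip/in.
f_max = √(f_v² + f_b²) = √(3.144² + 9.783²) = 10.28 kip/in.
φr_n = 0.75 × 0.6 × 100 × (0.707 × 0.25) = 7.954 kip/in → NOT adequate.

f_max ≈ 10.3 kip/in; NOT adequate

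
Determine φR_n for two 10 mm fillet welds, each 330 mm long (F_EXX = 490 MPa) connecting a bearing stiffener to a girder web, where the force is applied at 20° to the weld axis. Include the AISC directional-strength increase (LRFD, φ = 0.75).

φR_n ≈ 1130 kN

t_e = 0.707 × 10 = 7.07 mm; A_we = 7.07 × 660 = 4666 mm².
Directional factor: 1.0 + 0.5 sin^1.5(20°) = 1.1.
F_nw = 0.6 × 490 × 1.1 = 323.4 MPa.
φR_n = 0.75 × 323.4 × 4666 × 10⁻³ = 1132 kN.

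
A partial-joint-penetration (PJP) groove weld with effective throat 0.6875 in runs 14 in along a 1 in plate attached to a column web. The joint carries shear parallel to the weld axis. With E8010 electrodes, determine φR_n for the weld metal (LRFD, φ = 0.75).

E80XX → F_EXX = 80 ksi.
Effective throat (given) t_e = 0.6875 in.
A_we = 0.6875 × 14 = 9.625 in².
F_nw = 0.6 F_EXX = 48 ksi.
φR_n = 0.75 × 48 × 9.625 = 346.5 kips.

φR_n ≈ 346 kips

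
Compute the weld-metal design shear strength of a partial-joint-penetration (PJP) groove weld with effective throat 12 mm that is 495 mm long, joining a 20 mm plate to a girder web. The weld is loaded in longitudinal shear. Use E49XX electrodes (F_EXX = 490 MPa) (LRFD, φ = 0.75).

φR_n ≈ 1310 kN

Effective throat (given) t_e = 12 mm.
A_we = 12 × 495 = 5940 mm².
F_nw = 0.6 F_EXX = 294 MPa.
φR_n = 0.75 × 294 × 5940 × 10⁻³ = 1310 kN.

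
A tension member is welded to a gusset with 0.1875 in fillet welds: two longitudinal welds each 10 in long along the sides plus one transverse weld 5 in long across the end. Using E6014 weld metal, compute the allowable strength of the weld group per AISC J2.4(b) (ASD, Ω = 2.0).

E60XX → F_EXX = 60 ksi.
t_e = 0.707 × 0.1875 = 0.1326 in.
R_nwl = 0.6 × 60 × 0.1326 × 20 = 95.44 kip (longitudinal, 2 welds).
R_nwt = 0.6 × 60 × 0.1326 × 5 = 23.86 kip (transverse, base value).
(i) R_nwl + R_nwt = 119.3 kip; (ii) 0.85 R_nwl + 1.5 R_nwt = 116.9 kip.
R_n = max = 119.3 kip [governs: (i)]; R_n/Ω = 59.65 kip.

R_n/Ω ≈ 59.7 kip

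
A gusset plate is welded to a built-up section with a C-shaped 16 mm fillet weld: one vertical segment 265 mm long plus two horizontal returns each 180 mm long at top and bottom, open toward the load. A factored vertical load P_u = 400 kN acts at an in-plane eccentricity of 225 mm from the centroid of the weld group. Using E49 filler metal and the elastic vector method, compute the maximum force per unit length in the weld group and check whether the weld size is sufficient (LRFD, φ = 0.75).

E49XX → F_EXX = 490 MPa.
Total weld length L_w = 625 mm. Treat welds as unit-width lines.
Centroid: x̄ = 2×180×90 / 625 = 51.84 mm from the vertical weld.
Polar moment about centroid: J = I_x + I_y = [265³/12 + 2×180×132.5²] + [265×51.84² + 2(180³/12 + 180×38.16²)] = 10080000 mm³.
Direct shear f_v = P/L_w = 400×10³ / 625 = 640 N/mm (vertical).
Torsion M = P·e = 400×10³ × 225 = 90000000 N·mm.
Critical point at (x, y) = (128.2, 132.5) from centroid. f_tx = M·y/J = 1183 N/mm; f_ty = M·x/J = 1144 N/mm.
Resultant f_max = √[f_tx² + (f_v + f_ty)²] = √[1183² + (640 + 1144)²] = 2141 N/mm.
Capacity per unit length: φr_n = 0.75 × 0.6 × 490 × (0.707 × 16) = 2494 N/mm.
2141 ≤ 2494 → adequate.

f_max ≈ 2140 N/mm; adequate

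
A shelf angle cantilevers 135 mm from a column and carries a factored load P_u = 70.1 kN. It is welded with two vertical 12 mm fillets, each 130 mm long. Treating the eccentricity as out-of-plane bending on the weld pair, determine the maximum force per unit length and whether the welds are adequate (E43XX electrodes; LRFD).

E43XX → F_EXX = 430 MPa.
L_w = 2 × 130 = 260 mm; section modulus (unit throat) S = 2 × L²/6 = 5633 mm².
Direct shear f_v = P/L_w = 70.1×10³/260 = 269.6 N/mm.
Moment M = P × e = 70.1×10³ × 135 = 9463500 N·mm; bending f_b = M/S = 1680 N/mm.
f_max = √(f_v² + f_b²) = √(269.6² + 1680²) = 1701 N/mm.
φr_n = 0.75 × 0.6 × 430 × (0.707 × 12) = 1642 N/mm → NOT adequate.

f_max ≈ 1700 N/mm; NOT adequate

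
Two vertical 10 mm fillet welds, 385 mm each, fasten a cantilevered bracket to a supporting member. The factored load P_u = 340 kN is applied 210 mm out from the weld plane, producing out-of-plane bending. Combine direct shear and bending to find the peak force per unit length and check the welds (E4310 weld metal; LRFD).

E43XX → F_EXX = 430 MPa.
L_w = 2 × 385 = 770 mm; section modulus (unit throat) S = 2 × L²/6 = 49410 mm².
Direct shear f_v = P/L_w = 340×10³/770 = 441.6 N/mm.
Moment M = P × e = 340×10³ × 210 = 71400000 N·mm; bending f_b = M/S = 1445 N/mm.
f_max = √(f_v² + f_b²) = √(441.6² + 1445²) = 1511 N/mm.
φr_n = 0.75 × 0.6 × 430 × (0.707 × 10) = 1368 N/mm → NOT adequate.

f_max ≈ 1510 N/mm; NOT adequate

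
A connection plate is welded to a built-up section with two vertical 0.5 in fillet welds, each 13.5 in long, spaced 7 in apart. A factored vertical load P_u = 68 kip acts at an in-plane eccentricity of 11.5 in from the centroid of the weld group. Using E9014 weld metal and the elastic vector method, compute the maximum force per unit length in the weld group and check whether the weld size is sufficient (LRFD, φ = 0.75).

f_max ≈ 9.45 kip/in; adequate

E90XX → F_EXX = 90 ksi.
Total weld length L_w = 27 in. Treat welds as unit-width lines.
Polar moment about centroid: J = 2[d³/12 + d(b/2)²] = 2[13.5³/12 + 13.5×3.5²] = 740.8 in³.
Direct shear f_v = P/L_w = 68 / 27 = 2.519 kip/in (vertical).
Torsion M = P·e = 68 × 11.5 = 782 kip·in.
Critical point at (x, y) = (3.5, 6.75) from centroid. f_tx = M·y/J = 7.125 kip/in; f_ty = M·x/J = 3.695 kip/in.
Resultant f_max = √[f_tx² + (f_v + f_ty)²] = √[7.125² + (2.519 + 3.695)²] = 9.454 kip/in.
Capacity per unit length: φr_n = 0.75 × 0.6 × 90 × (0.707 × 0.5) = 14.32 kip/in.
9.454 ≤ 14.32 → adequate.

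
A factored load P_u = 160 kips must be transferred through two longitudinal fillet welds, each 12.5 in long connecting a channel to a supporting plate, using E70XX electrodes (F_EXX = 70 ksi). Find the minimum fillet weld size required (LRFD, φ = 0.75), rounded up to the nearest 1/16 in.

w = 5/16 in

Total weld length L = 25 in.
Required throat t_e = P_u / (φ × 0.6 F_EXX × L) = 160 / (0.75 × 0.6 × 70 × 25) = 0.2032 in.
Required leg w = t_e / 0.707 = 0.2874 in → use 5/16 in.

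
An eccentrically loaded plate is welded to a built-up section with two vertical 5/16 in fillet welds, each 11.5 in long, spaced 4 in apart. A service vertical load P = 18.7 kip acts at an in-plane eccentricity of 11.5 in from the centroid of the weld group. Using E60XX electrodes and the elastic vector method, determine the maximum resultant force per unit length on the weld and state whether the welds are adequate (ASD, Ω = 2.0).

f_max ≈ 4.13 kip/in; NOT adequate

E60XX → F_EXX = 60 ksi.
Total weld length L_w = 23 in. Treat welds as unit-width lines.
Polar moment about centroid: J = 2[d³/12 + d(b/2)²] = 2[11.5³/12 + 11.5×2²] = 345.5 in³.
Direct shear f_v = P/L_w = 18.7 / 23 = 0.813 kip/in (vertical).
Torsion M = P·e = 18.7 × 11.5 = 215.05 kip·in.
Critical point at (x, y) = (2, 5.75) from centroid. f_tx = M·y/J = 3.579 kip/in; f_ty = M·x/J = 1.245 kip/in.
Resultant f_max = √[f_tx² + (f_v + f_ty)²] = √[3.579² + (0.813 + 1.245)²] = 4.129 kip/in.
Capacity per unit length: r_n/Ω = (1/2.0) × 0.6 × 60 × (0.707 × 0.3125) = 3.977 kip/in.
4.129 > 3.977 → NOT adequate.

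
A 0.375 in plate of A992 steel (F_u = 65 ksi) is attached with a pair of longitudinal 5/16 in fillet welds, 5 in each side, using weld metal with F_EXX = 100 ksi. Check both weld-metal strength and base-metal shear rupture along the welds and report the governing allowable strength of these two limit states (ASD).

t_e = 0.707 × 0.3125 = 0.2209 in; L = 10 in.
Weld metal: R_n/Ω = (1/2.0) × 0.6 × 100 × 0.2209 × 10 = 66.28 kips.
Base metal (shear rupture): R_n/Ω = (1/2.0) × 0.6 × 65 × 0.375 × 10 = 73.12 kips.
Governing: weld metal.

R_n/Ω ≈ 66.3 kips (weld metal governs)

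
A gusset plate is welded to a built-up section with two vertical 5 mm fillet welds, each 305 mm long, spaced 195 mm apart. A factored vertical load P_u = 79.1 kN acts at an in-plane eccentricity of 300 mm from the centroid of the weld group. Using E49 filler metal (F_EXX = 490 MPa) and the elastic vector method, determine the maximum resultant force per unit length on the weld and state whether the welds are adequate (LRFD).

f_max ≈ 490 N/mm; adequate

Total weld length L_w = 610 mm. Treat welds as unit-width lines.
Polar moment about centroid: J = 2[d³/12 + d(b/2)²] = 2[305³/12 + 305×97.5²] = 10530000 mm³.
Direct shear f_v = P/L_w = 79.1×10³ / 610 = 129.7 N/mm (vertical).
Torsion M = P·e = 79.1×10³ × 300 = 23730000 N·mm.
Critical point at (x, y) = (97.5, 152.5) from centroid. f_tx = M·y/J = 343.7 N/mm; f_ty = M·x/J = 219.8 N/mm.
Resultant f_max = √[f_tx² + (f_v + f_ty)²] = √[343.7² + (129.7 + 219.8)²] = 490.2 N/mm.
Capacity per unit length: φr_n = 0.75 × 0.6 × 490 × (0.707 × 5) = 779.5 N/mm.
490.2 ≤ 779.5 → adequate.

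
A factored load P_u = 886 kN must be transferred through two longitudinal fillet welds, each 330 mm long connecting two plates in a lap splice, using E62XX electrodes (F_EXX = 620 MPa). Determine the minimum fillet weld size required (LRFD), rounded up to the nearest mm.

w = 7 mm

Total weld length L = 660 mm.
Required throat t_e = P_u / (φ × 0.6 F_EXX × L) = 886 / (0.75 × 0.6 × 620 × 660 × 10⁻³) = 4.812 mm.
Required leg w = t_e / 0.707 = 6.806 mm → use 7 mm.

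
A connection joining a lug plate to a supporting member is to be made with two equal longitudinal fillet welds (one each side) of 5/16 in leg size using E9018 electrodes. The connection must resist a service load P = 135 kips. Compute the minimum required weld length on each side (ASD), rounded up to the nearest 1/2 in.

E90XX → F_EXX = 90 ksi.
Throat t_e = 0.707 × 0.3125 = 0.2209 in.
r_n/Ω = (0.6 × 90 × 0.2209) / 2.0 = 5.965 kip/in.
L_req = P / (r_n/Ω) = 135 / 5.965 = 22.63 in total.
Per side: 22.63 / 2 = 11.32 in.
Round up → use L = 11.5 in on each side.

L = 11.5 in on each side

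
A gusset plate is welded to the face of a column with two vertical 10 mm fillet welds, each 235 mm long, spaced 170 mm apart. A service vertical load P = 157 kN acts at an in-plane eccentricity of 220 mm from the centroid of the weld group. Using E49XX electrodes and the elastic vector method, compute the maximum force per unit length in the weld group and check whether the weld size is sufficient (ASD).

f_max ≈ 1130 N/mm; NOT adequate

E49XX → F_EXX = 490 MPa.
Total weld length L_w = 470 mm. Treat welds as unit-width lines.
Polar moment about centroid: J = 2[d³/12 + d(b/2)²] = 2[235³/12 + 235×85²] = 5559000 mm³.
Direct shear f_v = P/L_w = 157×10³ / 470 = 334 N/mm (vertical).
Torsion M = P·e = 157×10³ × 220 = 34540000 N·mm.
Critical point at (x, y) = (85, 117.5) from centroid. f_tx = M·y/J = 730.1 N/mm; f_ty = M·x/J = 528.2 N/mm.
Resultant f_max = √[f_tx² + (f_v + f_ty)²] = √[730.1² + (334 + 528.2)²] = 1130 N/mm.
Capacity per unit length: r_n/Ω = (1/2.0) × 0.6 × 490 × (0.707 × 10) = 1039 N/mm.
1130 > 1039 → NOT adequate.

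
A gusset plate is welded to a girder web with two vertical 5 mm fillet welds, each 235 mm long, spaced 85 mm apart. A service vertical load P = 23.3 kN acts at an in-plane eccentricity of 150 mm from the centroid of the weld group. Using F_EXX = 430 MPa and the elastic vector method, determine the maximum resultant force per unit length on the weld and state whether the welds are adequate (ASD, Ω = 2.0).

f_max ≈ 168 N/mm; adequate

Total weld length L_w = 470 mm. Treat welds as unit-width lines.
Polar moment about centroid: J = 2[d³/12 + d(b/2)²] = 2[235³/12 + 235×42.5²] = 3012000 mm³.
Direct shear f_v = P/L_w = 23.3×10³ / 470 = 49.57 N/mm (vertical).
Torsion M = P·e = 23.3×10³ × 150 = 3495000 N·mm.
Critical point at (x, y) = (42.5, 117.5) from centroid. f_tx = M·y/J = 136.3 N/mm; f_ty = M·x/J = 49.32 N/mm.
Resultant f_max = √[f_tx² + (f_v + f_ty)²] = √[136.3² + (49.57 + 49.32)²] = 168.4 N/mm.
Capacity per unit length: r_n/Ω = (1/2.0) × 0.6 × 430 × (0.707 × 5) = 456 N/mm.
168.4 ≤ 456 → adequate.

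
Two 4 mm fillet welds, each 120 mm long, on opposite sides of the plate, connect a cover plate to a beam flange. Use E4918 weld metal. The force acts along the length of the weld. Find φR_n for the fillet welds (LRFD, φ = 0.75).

φR_n ≈ 150 kN

E49XX → F_EXX = 490 MPa.
Effective throat t_e = 0.707 × 4 = 2.828 mm.
Total length L = 240 mm; A_we = 2.828 × 240 = 678.7 mm².
F_nw = 0.6 F_EXX = 0.6 × 490 = 294 MPa.
φR_n = 0.75 × 294 × 678.7 × 10⁻³ = 149.7 kN.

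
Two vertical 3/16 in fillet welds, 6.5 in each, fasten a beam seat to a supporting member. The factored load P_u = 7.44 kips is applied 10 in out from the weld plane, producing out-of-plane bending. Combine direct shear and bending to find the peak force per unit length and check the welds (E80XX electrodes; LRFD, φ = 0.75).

E80XX → F_EXX = 80 ksi.
L_w = 2 × 6.5 = 13 in; section modulus (unit throat) S = 2 × L²/6 = 14.08 in².
Direct shear f_v = P/L_w = 7.44/13 = 0.5723 kip/in.
Moment M = P × e = 7.44 × 10 = 74.4 kip·in; bending f_b = M/S = 5.283 kip/in.
f_max = √(f_v² + f_b²) = √(0.5723² + 5.283²) = 5.314 kip/in.
φr_n = 0.75 × 0.6 × 80 × (0.707 × 0.1875) = 4.772 kip/in → NOT adequate.

f_max ≈ 5.31 kip/in; NOT adequate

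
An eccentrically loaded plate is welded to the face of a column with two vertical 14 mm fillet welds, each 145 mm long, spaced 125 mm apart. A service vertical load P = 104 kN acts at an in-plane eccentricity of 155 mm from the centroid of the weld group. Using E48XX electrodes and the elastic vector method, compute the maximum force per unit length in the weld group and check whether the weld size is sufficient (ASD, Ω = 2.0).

E48XX → F_EXX = 480 MPa.
Total weld length L_w = 290 mm. Treat welds as unit-width lines.
Polar moment about centroid: J = 2[d³/12 + d(b/2)²] = 2[145³/12 + 145×62.5²] = 1641000 mm³.
Direct shear f_v = P/L_w = 104×10³ / 290 = 358.6 N/mm (vertical).
Torsion M = P·e = 104×10³ × 155 = 16120000 N·mm.
Critical point at (x, y) = (62.5, 72.5) from centroid. f_tx = M·y/J = 712.2 N/mm; f_ty = M·x/J = 614 N/mm.
Resultant f_max = √[f_tx² + (f_v + f_ty)²] = √[712.2² + (358.6 + 614)²] = 1205 N/mm.
Capacity per unit length: r_n/Ω = (1/2.0) × 0.6 × 480 × (0.707 × 14) = 1425 N/mm.
1205 ≤ 1425 → adequate.

f_max ≈ 1210 N/mm; adequate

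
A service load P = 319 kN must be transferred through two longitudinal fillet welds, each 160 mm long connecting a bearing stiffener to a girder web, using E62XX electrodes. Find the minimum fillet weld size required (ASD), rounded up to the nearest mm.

E62XX → F_EXX = 620 MPa.
Total weld length L = 320 mm.
Required throat t_e = P × Ω / (0.6 F_EXX × L) = 319 × 2.0 / (0.6 × 620 × 320 × 10⁻³) = 5.36 mm.
Required leg w = t_e / 0.707 = 7.581 mm → use 8 mm.

w = 8 mm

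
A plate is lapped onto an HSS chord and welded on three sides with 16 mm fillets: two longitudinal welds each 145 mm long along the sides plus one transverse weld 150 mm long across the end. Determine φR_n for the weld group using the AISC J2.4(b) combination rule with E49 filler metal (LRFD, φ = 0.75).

φR_n ≈ 1180 kN

E49XX → F_EXX = 490 MPa.
t_e = 0.707 × 16 = 11.31 mm.
R_nwl = 0.6 × 490 × 11.31 × 290 × 10⁻³ = 964.5 kN (longitudinal, 2 welds).
R_nwt = 0.6 × 490 × 11.31 × 150 × 10⁻³ = 498.9 kN (transverse, base value).
(i) R_nwl + R_nwt = 1463 kN; (ii) 0.85 R_nwl + 1.5 R_nwt = 1568 kN.
R_n = max = 1568 kN [governs: (ii)]; φR_n = 1176 kN.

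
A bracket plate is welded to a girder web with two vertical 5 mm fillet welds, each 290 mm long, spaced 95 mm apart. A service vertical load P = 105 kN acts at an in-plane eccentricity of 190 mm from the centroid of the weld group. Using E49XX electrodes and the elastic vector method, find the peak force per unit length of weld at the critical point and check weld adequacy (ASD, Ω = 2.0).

f_max ≈ 646 N/mm; NOT adequate

E49XX → F_EXX = 490 MPa.
Total weld length L_w = 580 mm. Treat welds as unit-width lines.
Polar moment about centroid: J = 2[d³/12 + d(b/2)²] = 2[290³/12 + 290×47.5²] = 5373000 mm³.
Direct shear f_v = P/L_w = 105×10³ / 580 = 181 N/mm (vertical).
Torsion M = P·e = 105×10³ × 190 = 19950000 N·mm.
Critical point at (x, y) = (47.5, 145) from centroid. f_tx = M·y/J = 538.3 N/mm; f_ty = M·x/J = 176.4 N/mm.
Resultant f_max = √[f_tx² + (f_v + f_ty)²] = √[538.3² + (181 + 176.4)²] = 646.2 N/mm.
Capacity per unit length: r_n/Ω = (1/2.0) × 0.6 × 490 × (0.707 × 5) = 519.6 N/mm.
646.2 > 519.6 → NOT adequate.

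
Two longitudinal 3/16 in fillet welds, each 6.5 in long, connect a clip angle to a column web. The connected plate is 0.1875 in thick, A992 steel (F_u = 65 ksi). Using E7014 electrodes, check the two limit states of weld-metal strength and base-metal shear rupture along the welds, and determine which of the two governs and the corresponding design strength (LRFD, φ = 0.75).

φR_n ≈ 54.3 kip (weld metal governs)

E70XX → F_EXX = 70 ksi.
t_e = 0.707 × 0.1875 = 0.1326 in; L = 13 in.
Weld metal: φR_n = 0.75 × 0.6 × 70 × 0.1326 × 13 = 54.28 kip.
Base metal (shear rupture): φR_n = 0.75 × 0.6 × 65 × 0.1875 × 13 = 71.3 kip.
Governing: weld metal.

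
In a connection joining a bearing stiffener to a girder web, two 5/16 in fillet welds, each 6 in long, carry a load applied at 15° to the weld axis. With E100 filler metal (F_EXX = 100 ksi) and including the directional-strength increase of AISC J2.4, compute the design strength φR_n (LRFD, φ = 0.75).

φR_n ≈ 127 kip

t_e = 0.707 × 0.3125 = 0.2209 in; A_we = 0.2209 × 12 = 2.651 in².
Directional factor: 1.0 + 0.5 sin^1.5(15°) = 1.066.
F_nw = 0.6 × 100 × 1.066 = 63.95 ksi.
φR_n = 0.75 × 63.95 × 2.651 = 127.2 kip.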